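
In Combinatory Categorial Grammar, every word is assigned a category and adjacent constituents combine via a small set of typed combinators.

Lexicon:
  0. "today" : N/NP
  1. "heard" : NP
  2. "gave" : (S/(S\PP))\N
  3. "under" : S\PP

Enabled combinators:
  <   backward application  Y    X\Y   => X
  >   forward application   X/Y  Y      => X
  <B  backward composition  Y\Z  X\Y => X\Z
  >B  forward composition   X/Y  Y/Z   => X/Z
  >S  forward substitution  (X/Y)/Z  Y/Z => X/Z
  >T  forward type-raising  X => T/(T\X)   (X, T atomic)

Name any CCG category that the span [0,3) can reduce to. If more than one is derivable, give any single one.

S/(S\PP)

[0,4] S   >
  [0,3] S/(S\PP)   <
    [0,2] N   >
      [0,1] "today" : N/NP
      [1,2] "heard" : NP
    [2,3] "gave" : (S/(S\PP))\N
  [3,4] "under" : S\PP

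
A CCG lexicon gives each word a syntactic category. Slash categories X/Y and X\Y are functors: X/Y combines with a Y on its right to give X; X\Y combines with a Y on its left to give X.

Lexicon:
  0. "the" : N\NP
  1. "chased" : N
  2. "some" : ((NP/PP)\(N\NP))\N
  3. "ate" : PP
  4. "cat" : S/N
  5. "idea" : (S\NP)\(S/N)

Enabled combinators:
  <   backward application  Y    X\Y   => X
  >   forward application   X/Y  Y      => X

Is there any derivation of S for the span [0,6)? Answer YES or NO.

YES

[0,6] S   <
  [0,4] NP   >
    [0,3] NP/PP   <
      [0,1] "the" : N\NP
      [1,3] (NP/PP)\(N\NP)   <
        [1,2] "chased" : N
        [2,3] "some" : ((NP/PP)\(N\NP))\N
    [3,4] "ate" : PP
  [4,6] S\NP   <
    [4,5] "cat" : S/N
    [5,6] "idea" : (S\NP)\(S/N)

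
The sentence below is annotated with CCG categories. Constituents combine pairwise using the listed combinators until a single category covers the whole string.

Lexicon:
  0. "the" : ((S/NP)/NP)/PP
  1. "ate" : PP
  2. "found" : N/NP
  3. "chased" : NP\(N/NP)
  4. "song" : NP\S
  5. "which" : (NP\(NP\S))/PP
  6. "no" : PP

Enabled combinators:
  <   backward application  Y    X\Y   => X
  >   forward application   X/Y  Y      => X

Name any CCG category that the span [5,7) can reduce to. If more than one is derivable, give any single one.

[0,7] S   >
  [0,4] S/NP   >
    [0,2] (S/NP)/NP   >
      [0,1] "the" : ((S/NP)/NP)/PP
      [1,2] "ate" : PP
    [2,4] NP   <
      [2,3] "found" : N/NP
      [3,4] "chased" : NP\(N/NP)
  [4,7] NP   <
    [4,5] "song" : NP\S
    [5,7] NP\(NP\S)   >
      [5,6] "which" : (NP\(NP\S))/PP
      [6,7] "no" : PP

NP\(NP\S)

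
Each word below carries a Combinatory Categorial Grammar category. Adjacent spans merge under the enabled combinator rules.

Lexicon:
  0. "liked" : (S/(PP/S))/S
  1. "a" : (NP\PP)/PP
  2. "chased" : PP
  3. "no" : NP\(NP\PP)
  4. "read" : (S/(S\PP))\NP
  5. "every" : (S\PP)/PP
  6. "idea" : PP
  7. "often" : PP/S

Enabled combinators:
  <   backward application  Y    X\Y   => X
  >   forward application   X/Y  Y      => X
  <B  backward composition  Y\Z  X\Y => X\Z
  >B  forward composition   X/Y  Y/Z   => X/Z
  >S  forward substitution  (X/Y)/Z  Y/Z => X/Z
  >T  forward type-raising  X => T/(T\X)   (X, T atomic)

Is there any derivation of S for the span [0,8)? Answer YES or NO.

YES

[0,8] S   >
  [0,7] S/(PP/S)   >
    [0,1] "liked" : (S/(PP/S))/S
    [1,7] S   >
      [1,5] S/(S\PP)   <
        [1,4] NP   <
          [1,3] NP\PP   >
            [1,2] "a" : (NP\PP)/PP
            [2,3] "chased" : PP
          [3,4] "no" : NP\(NP\PP)
        [4,5] "read" : (S/(S\PP))\NP
      [5,7] S\PP   >
        [5,6] "every" : (S\PP)/PP
        [6,7] "idea" : PP
  [7,8] "often" : PP/S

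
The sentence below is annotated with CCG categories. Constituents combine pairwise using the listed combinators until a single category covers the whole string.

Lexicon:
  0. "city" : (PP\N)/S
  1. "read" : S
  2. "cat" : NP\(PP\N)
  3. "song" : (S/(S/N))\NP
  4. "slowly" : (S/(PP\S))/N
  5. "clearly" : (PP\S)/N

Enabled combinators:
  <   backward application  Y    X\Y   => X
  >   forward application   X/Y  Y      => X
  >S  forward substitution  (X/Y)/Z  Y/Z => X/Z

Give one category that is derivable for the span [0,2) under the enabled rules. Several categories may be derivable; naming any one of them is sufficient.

PP\N

[0,6] S   >
  [0,4] S/(S/N)   <
    [0,3] NP   <
      [0,2] PP\N   >
        [0,1] "city" : (PP\N)/S
        [1,2] "read" : S
      [2,3] "cat" : NP\(PP\N)
    [3,4] "song" : (S/(S/N))\NP
  [4,6] S/N   >S
    [4,5] "slowly" : (S/(PP\S))/N
    [5,6] "clearly" : (PP\S)/N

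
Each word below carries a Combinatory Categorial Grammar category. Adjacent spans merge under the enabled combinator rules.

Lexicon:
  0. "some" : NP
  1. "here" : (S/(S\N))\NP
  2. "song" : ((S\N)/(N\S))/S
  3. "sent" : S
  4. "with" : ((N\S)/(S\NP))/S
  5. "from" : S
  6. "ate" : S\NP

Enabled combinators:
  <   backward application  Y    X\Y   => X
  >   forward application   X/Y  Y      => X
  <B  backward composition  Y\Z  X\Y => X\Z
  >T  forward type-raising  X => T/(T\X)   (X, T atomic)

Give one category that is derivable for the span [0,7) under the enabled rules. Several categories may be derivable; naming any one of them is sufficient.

[0,7] S   >
  [0,2] S/(S\N)   <
    [0,1] "some" : NP
    [1,2] "here" : (S/(S\N))\NP
  [2,7] S\N   >
    [2,4] (S\N)/(N\S)   >
      [2,3] "song" : ((S\N)/(N\S))/S
      [3,4] "sent" : S
    [4,7] N\S   >
      [4,6] (N\S)/(S\NP)   >
        [4,5] "with" : ((N\S)/(S\NP))/S
        [5,6] "from" : S
      [6,7] "ate" : S\NP

S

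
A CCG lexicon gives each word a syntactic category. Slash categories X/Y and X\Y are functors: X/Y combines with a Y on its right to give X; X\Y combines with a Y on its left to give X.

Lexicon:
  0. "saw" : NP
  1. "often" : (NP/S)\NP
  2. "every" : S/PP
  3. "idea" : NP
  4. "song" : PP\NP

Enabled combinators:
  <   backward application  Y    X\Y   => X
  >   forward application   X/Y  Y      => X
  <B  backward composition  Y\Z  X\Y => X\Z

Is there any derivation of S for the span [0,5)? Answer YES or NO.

NP (NP/S)\NP S/PP NP PP\NP
CKY chart[0,5] = {NP}; S ∉ chart

NO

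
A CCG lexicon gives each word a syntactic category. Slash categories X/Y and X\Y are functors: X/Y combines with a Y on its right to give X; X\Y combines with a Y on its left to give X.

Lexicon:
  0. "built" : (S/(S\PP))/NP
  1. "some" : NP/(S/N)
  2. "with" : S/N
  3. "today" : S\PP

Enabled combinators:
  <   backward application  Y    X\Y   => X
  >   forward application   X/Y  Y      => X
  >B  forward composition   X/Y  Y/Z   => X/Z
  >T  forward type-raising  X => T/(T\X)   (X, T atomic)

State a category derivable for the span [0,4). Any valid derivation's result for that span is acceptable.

[0,4] S   >
  [0,3] S/(S\PP)   >
    [0,1] "built" : (S/(S\PP))/NP
    [1,3] NP   >
      [1,2] "some" : NP/(S/N)
      [2,3] "with" : S/N
  [3,4] "today" : S\PP

S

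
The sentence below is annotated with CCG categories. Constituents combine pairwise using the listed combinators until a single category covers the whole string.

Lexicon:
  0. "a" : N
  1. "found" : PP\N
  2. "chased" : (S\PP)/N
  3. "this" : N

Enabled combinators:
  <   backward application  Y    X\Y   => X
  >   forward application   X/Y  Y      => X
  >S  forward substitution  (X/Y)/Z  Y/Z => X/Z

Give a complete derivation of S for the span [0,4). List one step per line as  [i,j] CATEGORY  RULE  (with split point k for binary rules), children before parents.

[0,4] S   <
  [0,2] PP   <
    [0,1] "a" : N
    [1,2] "found" : PP\N
  [2,4] S\PP   >
    [2,3] "chased" : (S\PP)/N
    [3,4] "this" : N

[0,1] N  lex  "a"
[1,2] PP\N  lex  "found"
[0,2] PP  <  k=1
[2,3] (S\PP)/N  lex  "chased"
[3,4] N  lex  "this"
[2,4] S\PP  >  k=3
[0,4] S  <  k=2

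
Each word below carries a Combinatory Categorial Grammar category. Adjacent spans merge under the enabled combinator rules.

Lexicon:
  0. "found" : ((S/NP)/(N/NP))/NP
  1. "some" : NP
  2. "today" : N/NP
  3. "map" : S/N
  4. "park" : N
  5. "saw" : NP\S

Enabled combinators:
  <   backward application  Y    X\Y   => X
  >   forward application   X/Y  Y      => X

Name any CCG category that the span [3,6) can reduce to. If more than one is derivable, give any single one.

[0,6] S   >
  [0,3] S/NP   >
    [0,2] (S/NP)/(N/NP)   >
      [0,1] "found" : ((S/NP)/(N/NP))/NP
      [1,2] "some" : NP
    [2,3] "today" : N/NP
  [3,6] NP   <
    [3,5] S   >
      [3,4] "map" : S/N
      [4,5] "park" : N
    [5,6] "saw" : NP\S

NP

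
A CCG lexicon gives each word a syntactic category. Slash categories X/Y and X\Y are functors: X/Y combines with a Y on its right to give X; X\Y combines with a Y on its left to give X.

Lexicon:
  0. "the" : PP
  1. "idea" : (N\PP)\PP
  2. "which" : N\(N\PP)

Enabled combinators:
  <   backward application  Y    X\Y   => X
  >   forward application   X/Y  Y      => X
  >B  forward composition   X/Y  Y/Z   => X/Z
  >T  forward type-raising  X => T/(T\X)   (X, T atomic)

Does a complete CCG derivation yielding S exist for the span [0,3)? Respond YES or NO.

NO

PP (N\PP)\PP N\(N\PP)
CKY chart[0,3] = {N, N/(N\N), NP/(NP\N), PP/(PP\N), S/(S\N)}; S ∉ chart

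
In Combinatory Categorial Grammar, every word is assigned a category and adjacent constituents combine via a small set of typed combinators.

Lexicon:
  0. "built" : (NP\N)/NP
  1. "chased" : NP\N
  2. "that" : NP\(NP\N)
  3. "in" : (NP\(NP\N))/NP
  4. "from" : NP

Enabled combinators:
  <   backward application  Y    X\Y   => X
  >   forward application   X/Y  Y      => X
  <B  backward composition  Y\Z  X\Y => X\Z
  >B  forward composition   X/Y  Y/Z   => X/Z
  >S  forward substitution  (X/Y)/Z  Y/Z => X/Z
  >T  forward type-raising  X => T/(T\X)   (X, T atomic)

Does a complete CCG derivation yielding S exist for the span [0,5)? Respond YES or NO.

NO

(NP\N)/NP NP\N NP\(NP\N) (NP\(NP\N))/NP NP
CKY chart[0,5] = {N/(N\NP), NP, NP/(NP\NP), PP/(PP\NP), S/(S\NP)}; S ∉ chart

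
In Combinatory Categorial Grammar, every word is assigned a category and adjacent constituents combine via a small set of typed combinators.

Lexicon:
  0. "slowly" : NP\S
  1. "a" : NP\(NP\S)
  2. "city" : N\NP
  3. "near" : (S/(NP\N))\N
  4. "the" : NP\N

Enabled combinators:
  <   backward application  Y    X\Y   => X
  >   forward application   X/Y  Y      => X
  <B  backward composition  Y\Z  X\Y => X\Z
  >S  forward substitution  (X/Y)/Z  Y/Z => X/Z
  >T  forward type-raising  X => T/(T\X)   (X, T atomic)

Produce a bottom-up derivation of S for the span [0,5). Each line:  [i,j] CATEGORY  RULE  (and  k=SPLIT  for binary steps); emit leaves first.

[0,5] S   >
  [0,4] S/(NP\N)   <
    [0,3] N   <
      [0,2] NP   <
        [0,1] "slowly" : NP\S
        [1,2] "a" : NP\(NP\S)
      [2,3] "city" : N\NP
    [3,4] "near" : (S/(NP\N))\N
  [4,5] "the" : NP\N

[0,1] NP\S  lex  "slowly"
[1,2] NP\(NP\S)  lex  "a"
[0,2] NP  <  k=1
[2,3] N\NP  lex  "city"
[0,3] N  <  k=2
[3,4] (S/(NP\N))\N  lex  "near"
[0,4] S/(NP\N)  <  k=3
[4,5] NP\N  lex  "the"
[0,5] S  >  k=4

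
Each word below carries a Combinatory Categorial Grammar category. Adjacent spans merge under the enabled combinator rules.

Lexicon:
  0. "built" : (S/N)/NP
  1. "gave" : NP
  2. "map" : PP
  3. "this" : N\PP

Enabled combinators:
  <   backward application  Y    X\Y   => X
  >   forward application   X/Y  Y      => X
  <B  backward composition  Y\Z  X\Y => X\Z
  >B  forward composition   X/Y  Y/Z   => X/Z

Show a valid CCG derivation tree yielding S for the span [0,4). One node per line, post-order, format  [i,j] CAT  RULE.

[0,1] (S/N)/NP  lex  "built"
[1,2] NP  lex  "gave"
[0,2] S/N  >  k=1
[2,3] PP  lex  "map"
[3,4] N\PP  lex  "this"
[2,4] N  <  k=3
[0,4] S  >  k=2

[0,4] S   >
  [0,2] S/N   >
    [0,1] "built" : (S/N)/NP
    [1,2] "gave" : NP
  [2,4] N   <
    [2,3] "map" : PP
    [3,4] "this" : N\PP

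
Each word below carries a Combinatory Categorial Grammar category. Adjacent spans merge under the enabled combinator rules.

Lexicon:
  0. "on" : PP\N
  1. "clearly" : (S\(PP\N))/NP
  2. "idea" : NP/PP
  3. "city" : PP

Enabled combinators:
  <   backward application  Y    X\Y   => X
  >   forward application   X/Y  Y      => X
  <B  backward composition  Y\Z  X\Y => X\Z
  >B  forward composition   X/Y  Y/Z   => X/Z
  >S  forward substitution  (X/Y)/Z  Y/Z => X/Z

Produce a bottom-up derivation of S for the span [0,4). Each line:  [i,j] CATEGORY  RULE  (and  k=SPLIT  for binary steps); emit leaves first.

[0,1] PP\N  lex  "on"
[1,2] (S\(PP\N))/NP  lex  "clearly"
[2,3] NP/PP  lex  "idea"
[3,4] PP  lex  "city"
[2,4] NP  >  k=3
[1,4] S\(PP\N)  >  k=2
[0,4] S  <  k=1

[0,4] S   <
  [0,1] "on" : PP\N
  [1,4] S\(PP\N)   >
    [1,2] "clearly" : (S\(PP\N))/NP
    [2,4] NP   >
      [2,3] "idea" : NP/PP
      [3,4] "city" : PP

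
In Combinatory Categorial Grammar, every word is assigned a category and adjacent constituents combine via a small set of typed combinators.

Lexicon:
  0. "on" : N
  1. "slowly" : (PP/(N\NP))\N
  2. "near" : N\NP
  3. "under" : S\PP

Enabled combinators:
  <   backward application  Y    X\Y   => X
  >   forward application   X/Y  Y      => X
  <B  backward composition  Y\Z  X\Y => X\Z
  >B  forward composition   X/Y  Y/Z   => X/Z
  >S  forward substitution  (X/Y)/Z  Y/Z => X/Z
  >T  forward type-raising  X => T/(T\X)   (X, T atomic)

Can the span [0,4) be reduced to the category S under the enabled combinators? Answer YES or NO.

YES

[0,4] S   <
  [0,3] PP   >
    [0,2] PP/(N\NP)   <
      [0,1] "on" : N
      [1,2] "slowly" : (PP/(N\NP))\N
    [2,3] "near" : N\NP
  [3,4] "under" : S\PP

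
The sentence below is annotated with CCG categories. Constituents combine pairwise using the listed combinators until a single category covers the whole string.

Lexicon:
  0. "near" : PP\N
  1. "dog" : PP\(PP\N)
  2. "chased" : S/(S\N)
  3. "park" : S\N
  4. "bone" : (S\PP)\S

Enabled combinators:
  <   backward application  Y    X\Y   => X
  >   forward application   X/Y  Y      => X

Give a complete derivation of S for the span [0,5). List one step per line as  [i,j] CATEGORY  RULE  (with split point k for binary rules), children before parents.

[0,1] PP\N  lex  "near"
[1,2] PP\(PP\N)  lex  "dog"
[0,2] PP  <  k=1
[2,3] S/(S\N)  lex  "chased"
[3,4] S\N  lex  "park"
[2,4] S  >  k=3
[4,5] (S\PP)\S  lex  "bone"
[2,5] S\PP  <  k=4
[0,5] S  <  k=2

[0,5] S   <
  [0,2] PP   <
    [0,1] "near" : PP\N
    [1,2] "dog" : PP\(PP\N)
  [2,5] S\PP   <
    [2,4] S   >
      [2,3] "chased" : S/(S\N)
      [3,4] "park" : S\N
    [4,5] "bone" : (S\PP)\S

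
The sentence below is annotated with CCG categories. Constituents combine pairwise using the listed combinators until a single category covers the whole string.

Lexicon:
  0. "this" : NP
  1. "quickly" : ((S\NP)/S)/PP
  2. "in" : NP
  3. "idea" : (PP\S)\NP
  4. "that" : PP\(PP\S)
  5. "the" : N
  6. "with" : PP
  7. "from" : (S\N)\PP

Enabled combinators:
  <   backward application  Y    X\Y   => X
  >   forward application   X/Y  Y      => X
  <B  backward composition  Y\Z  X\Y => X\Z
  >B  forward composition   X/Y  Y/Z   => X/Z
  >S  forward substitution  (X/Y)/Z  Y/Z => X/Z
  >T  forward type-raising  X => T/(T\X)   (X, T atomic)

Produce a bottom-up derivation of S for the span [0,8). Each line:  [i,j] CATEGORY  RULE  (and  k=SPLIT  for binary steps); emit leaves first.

[0,1] NP  lex  "this"
[1,2] ((S\NP)/S)/PP  lex  "quickly"
[2,3] NP  lex  "in"
[3,4] (PP\S)\NP  lex  "idea"
[2,4] PP\S  <  k=3
[4,5] PP\(PP\S)  lex  "that"
[2,5] PP  <  k=4
[1,5] (S\NP)/S  >  k=2
[5,6] N  lex  "the"
[5,6] S/(S\N)  >T
[6,7] PP  lex  "with"
[7,8] (S\N)\PP  lex  "from"
[6,8] S\N  <  k=7
[5,8] S  >  k=6
[1,8] S\NP  >  k=5
[0,8] S  <  k=1

[0,8] S   <
  [0,1] "this" : NP
  [1,8] S\NP   >
    [1,5] (S\NP)/S   >
      [1,2] "quickly" : ((S\NP)/S)/PP
      [2,5] PP   <
        [2,4] PP\S   <
          [2,3] "in" : NP
          [3,4] "idea" : (PP\S)\NP
        [4,5] "that" : PP\(PP\S)
    [5,8] S   >
      [5,6] S/(S\N)   >T
        [5,6] "the" : N
      [6,8] S\N   <
        [6,7] "with" : PP
        [7,8] "from" : (S\N)\PP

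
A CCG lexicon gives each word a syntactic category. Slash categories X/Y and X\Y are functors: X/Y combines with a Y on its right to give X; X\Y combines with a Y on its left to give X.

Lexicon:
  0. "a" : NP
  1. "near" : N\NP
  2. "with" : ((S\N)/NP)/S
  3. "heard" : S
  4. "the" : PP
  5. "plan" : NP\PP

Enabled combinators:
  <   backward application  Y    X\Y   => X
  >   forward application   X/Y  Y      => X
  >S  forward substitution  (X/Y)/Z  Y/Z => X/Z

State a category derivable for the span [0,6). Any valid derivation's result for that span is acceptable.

S

[0,6] S   <
  [0,2] N   <
    [0,1] "a" : NP
    [1,2] "near" : N\NP
  [2,6] S\N   >
    [2,4] (S\N)/NP   >
      [2,3] "with" : ((S\N)/NP)/S
      [3,4] "heard" : S
    [4,6] NP   <
      [4,5] "the" : PP
      [5,6] "plan" : NP\PP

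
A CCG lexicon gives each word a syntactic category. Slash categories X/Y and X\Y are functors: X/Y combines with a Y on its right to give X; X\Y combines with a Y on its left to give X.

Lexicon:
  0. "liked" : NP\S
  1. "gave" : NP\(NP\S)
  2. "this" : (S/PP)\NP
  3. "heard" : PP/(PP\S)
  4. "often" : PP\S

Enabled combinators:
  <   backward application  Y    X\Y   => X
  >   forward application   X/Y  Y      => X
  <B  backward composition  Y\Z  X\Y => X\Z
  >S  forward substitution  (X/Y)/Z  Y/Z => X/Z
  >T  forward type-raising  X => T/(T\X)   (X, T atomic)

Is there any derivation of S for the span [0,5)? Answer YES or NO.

YES

[0,5] S   >
  [0,3] S/PP   <
    [0,2] NP   <
      [0,1] "liked" : NP\S
      [1,2] "gave" : NP\(NP\S)
    [2,3] "this" : (S/PP)\NP
  [3,5] PP   >
    [3,4] "heard" : PP/(PP\S)
    [4,5] "often" : PP\S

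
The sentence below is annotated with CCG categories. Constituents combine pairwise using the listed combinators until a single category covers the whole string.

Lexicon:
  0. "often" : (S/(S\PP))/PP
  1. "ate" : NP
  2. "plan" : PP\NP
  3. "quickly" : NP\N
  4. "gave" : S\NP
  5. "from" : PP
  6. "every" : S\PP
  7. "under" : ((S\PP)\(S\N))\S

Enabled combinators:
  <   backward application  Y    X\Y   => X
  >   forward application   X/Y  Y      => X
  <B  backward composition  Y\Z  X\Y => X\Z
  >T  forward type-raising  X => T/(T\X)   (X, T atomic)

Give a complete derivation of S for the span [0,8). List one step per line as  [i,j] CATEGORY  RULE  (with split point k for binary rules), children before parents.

[0,8] S   >
  [0,3] S/(S\PP)   >
    [0,1] "often" : (S/(S\PP))/PP
    [1,3] PP   >
      [1,2] PP/(PP\NP)   >T
        [1,2] "ate" : NP
      [2,3] "plan" : PP\NP
  [3,8] S\PP   <
    [3,5] S\N   <B
      [3,4] "quickly" : NP\N
      [4,5] "gave" : S\NP
    [5,8] (S\PP)\(S\N)   <
      [5,7] S   >
        [5,6] S/(S\PP)   >T
          [5,6] "from" : PP
        [6,7] "every" : S\PP
      [7,8] "under" : ((S\PP)\(S\N))\S

[0,1] (S/(S\PP))/PP  lex  "often"
[1,2] NP  lex  "ate"
[1,2] PP/(PP\NP)  >T
[2,3] PP\NP  lex  "plan"
[1,3] PP  >  k=2
[0,3] S/(S\PP)  >  k=1
[3,4] NP\N  lex  "quickly"
[4,5] S\NP  lex  "gave"
[3,5] S\N  <B  k=4
[5,6] PP  lex  "from"
[5,6] S/(S\PP)  >T
[6,7] S\PP  lex  "every"
[5,7] S  >  k=6
[7,8] ((S\PP)\(S\N))\S  lex  "under"
[5,8] (S\PP)\(S\N)  <  k=7
[3,8] S\PP  <  k=5
[0,8] S  >  k=3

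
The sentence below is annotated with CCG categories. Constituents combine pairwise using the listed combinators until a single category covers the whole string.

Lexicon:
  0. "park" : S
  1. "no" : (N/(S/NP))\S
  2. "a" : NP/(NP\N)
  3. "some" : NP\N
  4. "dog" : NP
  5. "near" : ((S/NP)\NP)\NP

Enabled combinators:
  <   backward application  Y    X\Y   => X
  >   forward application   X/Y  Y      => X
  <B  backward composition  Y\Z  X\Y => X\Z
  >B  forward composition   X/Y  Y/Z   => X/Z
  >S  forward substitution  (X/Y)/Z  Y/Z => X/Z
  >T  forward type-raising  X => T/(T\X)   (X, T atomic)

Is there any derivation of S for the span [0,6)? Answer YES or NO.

S (N/(S/NP))\S NP/(NP\N) NP\N NP ((S/NP)\NP)\NP
CKY chart[0,6] = {N, N/(N\N), NP/(NP\N), PP/(PP\N), S/(S\N)}; S ∉ chart

NO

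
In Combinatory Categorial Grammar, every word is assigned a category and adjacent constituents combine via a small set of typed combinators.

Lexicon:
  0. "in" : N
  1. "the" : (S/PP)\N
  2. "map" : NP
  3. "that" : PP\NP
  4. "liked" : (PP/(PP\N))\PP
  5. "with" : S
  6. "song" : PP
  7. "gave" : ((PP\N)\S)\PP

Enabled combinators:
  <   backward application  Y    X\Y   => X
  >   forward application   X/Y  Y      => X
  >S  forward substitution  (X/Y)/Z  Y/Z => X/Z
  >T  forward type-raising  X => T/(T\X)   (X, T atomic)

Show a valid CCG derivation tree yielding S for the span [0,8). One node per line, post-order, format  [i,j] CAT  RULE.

[0,1] N  lex  "in"
[1,2] (S/PP)\N  lex  "the"
[0,2] S/PP  <  k=1
[2,3] NP  lex  "map"
[2,3] PP/(PP\NP)  >T
[3,4] PP\NP  lex  "that"
[2,4] PP  >  k=3
[4,5] (PP/(PP\N))\PP  lex  "liked"
[2,5] PP/(PP\N)  <  k=4
[5,6] S  lex  "with"
[6,7] PP  lex  "song"
[7,8] ((PP\N)\S)\PP  lex  "gave"
[6,8] (PP\N)\S  <  k=7
[5,8] PP\N  <  k=6
[2,8] PP  >  k=5
[0,8] S  >  k=2

[0,8] S   >
  [0,2] S/PP   <
    [0,1] "in" : N
    [1,2] "the" : (S/PP)\N
  [2,8] PP   >
    [2,5] PP/(PP\N)   <
      [2,4] PP   >
        [2,3] PP/(PP\NP)   >T
          [2,3] "map" : NP
        [3,4] "that" : PP\NP
      [4,5] "liked" : (PP/(PP\N))\PP
    [5,8] PP\N   <
      [5,6] "with" : S
      [6,8] (PP\N)\S   <
        [6,7] "song" : PP
        [7,8] "gave" : ((PP\N)\S)\PP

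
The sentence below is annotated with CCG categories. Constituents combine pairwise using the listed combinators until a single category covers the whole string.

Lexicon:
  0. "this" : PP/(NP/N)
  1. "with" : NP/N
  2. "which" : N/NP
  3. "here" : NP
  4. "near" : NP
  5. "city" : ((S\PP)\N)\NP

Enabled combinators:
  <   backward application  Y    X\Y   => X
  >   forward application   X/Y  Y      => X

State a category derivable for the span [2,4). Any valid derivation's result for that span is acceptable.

[0,6] S   <
  [0,2] PP   >
    [0,1] "this" : PP/(NP/N)
    [1,2] "with" : NP/N
  [2,6] S\PP   <
    [2,4] N   >
      [2,3] "which" : N/NP
      [3,4] "here" : NP
    [4,6] (S\PP)\N   <
      [4,5] "near" : NP
      [5,6] "city" : ((S\PP)\N)\NP

N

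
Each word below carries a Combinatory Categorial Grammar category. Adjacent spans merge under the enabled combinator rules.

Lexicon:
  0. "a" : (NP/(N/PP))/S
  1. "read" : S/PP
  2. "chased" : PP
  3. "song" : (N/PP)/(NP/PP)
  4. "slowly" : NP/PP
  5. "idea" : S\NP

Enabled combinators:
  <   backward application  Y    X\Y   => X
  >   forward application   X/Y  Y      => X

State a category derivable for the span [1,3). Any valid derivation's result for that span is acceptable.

[0,6] S   <
  [0,5] NP   >
    [0,3] NP/(N/PP)   >
      [0,1] "a" : (NP/(N/PP))/S
      [1,3] S   >
        [1,2] "read" : S/PP
        [2,3] "chased" : PP
    [3,5] N/PP   >
      [3,4] "song" : (N/PP)/(NP/PP)
      [4,5] "slowly" : NP/PP
  [5,6] "idea" : S\NP

S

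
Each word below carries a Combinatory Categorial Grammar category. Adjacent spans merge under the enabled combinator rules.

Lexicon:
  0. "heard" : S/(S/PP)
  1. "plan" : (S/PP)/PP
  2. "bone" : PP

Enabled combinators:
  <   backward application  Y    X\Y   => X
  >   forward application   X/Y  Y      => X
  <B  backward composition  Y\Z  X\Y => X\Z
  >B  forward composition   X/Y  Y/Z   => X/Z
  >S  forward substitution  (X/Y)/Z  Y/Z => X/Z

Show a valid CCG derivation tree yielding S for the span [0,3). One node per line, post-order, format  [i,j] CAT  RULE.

[0,3] S   >
  [0,1] "heard" : S/(S/PP)
  [1,3] S/PP   >
    [1,2] "plan" : (S/PP)/PP
    [2,3] "bone" : PP

[0,1] S/(S/PP)  lex  "heard"
[1,2] (S/PP)/PP  lex  "plan"
[2,3] PP  lex  "bone"
[1,3] S/PP  >  k=2
[0,3] S  >  k=1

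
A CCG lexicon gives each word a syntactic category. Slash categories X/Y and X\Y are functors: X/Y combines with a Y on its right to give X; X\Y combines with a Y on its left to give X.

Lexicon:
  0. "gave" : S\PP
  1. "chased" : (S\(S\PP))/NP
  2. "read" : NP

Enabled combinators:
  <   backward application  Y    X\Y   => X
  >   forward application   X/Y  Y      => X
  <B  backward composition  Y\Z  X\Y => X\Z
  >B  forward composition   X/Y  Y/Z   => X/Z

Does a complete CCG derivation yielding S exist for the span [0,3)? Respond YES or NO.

[0,3] S   <
  [0,1] "gave" : S\PP
  [1,3] S\(S\PP)   >
    [1,2] "chased" : (S\(S\PP))/NP
    [2,3] "read" : NP

YES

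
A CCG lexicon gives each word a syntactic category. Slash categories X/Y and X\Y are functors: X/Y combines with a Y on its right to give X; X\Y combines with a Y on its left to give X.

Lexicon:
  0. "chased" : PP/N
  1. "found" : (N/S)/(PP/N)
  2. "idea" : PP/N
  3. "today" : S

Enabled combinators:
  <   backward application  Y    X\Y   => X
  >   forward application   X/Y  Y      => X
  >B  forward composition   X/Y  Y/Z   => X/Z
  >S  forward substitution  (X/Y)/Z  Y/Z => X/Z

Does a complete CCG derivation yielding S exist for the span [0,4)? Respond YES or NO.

NO

PP/N (N/S)/(PP/N) PP/N S
CKY chart[0,4] = {PP}; S ∉ chart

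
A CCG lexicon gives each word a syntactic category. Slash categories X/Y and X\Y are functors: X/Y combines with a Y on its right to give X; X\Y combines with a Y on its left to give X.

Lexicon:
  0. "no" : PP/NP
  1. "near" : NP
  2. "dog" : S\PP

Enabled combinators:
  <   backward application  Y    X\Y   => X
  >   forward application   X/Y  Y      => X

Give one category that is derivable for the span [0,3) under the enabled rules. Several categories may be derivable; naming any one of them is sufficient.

[0,3] S   <
  [0,2] PP   >
    [0,1] "no" : PP/NP
    [1,2] "near" : NP
  [2,3] "dog" : S\PP

S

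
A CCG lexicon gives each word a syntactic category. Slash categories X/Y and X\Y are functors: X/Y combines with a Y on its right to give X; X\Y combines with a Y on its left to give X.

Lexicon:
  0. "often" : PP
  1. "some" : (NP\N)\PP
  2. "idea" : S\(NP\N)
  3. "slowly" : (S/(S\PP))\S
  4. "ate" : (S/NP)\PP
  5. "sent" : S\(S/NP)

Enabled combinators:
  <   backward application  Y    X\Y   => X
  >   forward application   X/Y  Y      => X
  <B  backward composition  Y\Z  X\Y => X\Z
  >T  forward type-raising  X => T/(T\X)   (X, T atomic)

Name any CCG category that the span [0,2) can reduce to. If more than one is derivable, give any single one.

[0,6] S   >
  [0,4] S/(S\PP)   <
    [0,3] S   <
      [0,2] NP\N   <
        [0,1] "often" : PP
        [1,2] "some" : (NP\N)\PP
      [2,3] "idea" : S\(NP\N)
    [3,4] "slowly" : (S/(S\PP))\S
  [4,6] S\PP   <B
    [4,5] "ate" : (S/NP)\PP
    [5,6] "sent" : S\(S/NP)

NP\N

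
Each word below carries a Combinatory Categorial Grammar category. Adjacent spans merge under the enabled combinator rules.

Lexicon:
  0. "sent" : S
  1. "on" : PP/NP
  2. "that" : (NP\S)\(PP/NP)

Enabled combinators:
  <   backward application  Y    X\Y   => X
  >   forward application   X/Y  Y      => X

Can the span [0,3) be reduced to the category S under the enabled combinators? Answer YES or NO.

NO

S PP/NP (NP\S)\(PP/NP)
CKY chart[0,3] = {NP}; S ∉ chart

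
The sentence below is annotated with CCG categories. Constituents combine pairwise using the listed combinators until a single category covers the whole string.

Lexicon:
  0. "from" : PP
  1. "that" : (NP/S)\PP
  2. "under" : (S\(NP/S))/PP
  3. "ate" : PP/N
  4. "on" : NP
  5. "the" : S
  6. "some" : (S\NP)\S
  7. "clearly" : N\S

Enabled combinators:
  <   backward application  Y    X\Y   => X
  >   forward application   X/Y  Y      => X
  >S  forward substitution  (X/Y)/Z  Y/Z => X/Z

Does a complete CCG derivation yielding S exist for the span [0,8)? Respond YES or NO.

YES

[0,8] S   <
  [0,2] NP/S   <
    [0,1] "from" : PP
    [1,2] "that" : (NP/S)\PP
  [2,8] S\(NP/S)   >
    [2,3] "under" : (S\(NP/S))/PP
    [3,8] PP   >
      [3,4] "ate" : PP/N
      [4,8] N   <
        [4,7] S   <
          [4,5] "on" : NP
          [5,7] S\NP   <
            [5,6] "the" : S
            [6,7] "some" : (S\NP)\S
        [7,8] "clearly" : N\S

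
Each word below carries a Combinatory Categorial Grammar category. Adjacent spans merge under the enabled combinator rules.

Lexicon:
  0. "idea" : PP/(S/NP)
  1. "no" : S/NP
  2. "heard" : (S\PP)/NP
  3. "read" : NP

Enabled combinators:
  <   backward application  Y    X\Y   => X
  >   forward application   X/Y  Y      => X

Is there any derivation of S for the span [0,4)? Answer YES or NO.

YES

[0,4] S   <
  [0,2] PP   >
    [0,1] "idea" : PP/(S/NP)
    [1,2] "no" : S/NP
  [2,4] S\PP   >
    [2,3] "heard" : (S\PP)/NP
    [3,4] "read" : NP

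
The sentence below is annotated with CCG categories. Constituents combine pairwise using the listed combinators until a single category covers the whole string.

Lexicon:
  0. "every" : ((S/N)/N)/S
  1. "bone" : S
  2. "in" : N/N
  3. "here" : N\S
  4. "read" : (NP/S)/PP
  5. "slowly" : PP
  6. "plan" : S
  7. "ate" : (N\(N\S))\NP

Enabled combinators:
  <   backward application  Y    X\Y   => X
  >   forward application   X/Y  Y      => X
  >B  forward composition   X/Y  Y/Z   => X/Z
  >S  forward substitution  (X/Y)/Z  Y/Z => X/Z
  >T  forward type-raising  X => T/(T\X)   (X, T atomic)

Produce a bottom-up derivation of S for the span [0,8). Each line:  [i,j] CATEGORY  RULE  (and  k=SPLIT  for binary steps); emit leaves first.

[0,1] ((S/N)/N)/S  lex  "every"
[1,2] S  lex  "bone"
[0,2] (S/N)/N  >  k=1
[2,3] N/N  lex  "in"
[0,3] S/N  >S  k=2
[3,4] N\S  lex  "here"
[4,5] (NP/S)/PP  lex  "read"
[5,6] PP  lex  "slowly"
[4,6] NP/S  >  k=5
[6,7] S  lex  "plan"
[4,7] NP  >  k=6
[7,8] (N\(N\S))\NP  lex  "ate"
[4,8] N\(N\S)  <  k=7
[3,8] N  <  k=4
[0,8] S  >  k=3

[0,8] S   >
  [0,3] S/N   >S
    [0,2] (S/N)/N   >
      [0,1] "every" : ((S/N)/N)/S
      [1,2] "bone" : S
    [2,3] "in" : N/N
  [3,8] N   <
    [3,4] "here" : N\S
    [4,8] N\(N\S)   <
      [4,7] NP   >
        [4,6] NP/S   >
          [4,5] "read" : (NP/S)/PP
          [5,6] "slowly" : PP
        [6,7] "plan" : S
      [7,8] "ate" : (N\(N\S))\NP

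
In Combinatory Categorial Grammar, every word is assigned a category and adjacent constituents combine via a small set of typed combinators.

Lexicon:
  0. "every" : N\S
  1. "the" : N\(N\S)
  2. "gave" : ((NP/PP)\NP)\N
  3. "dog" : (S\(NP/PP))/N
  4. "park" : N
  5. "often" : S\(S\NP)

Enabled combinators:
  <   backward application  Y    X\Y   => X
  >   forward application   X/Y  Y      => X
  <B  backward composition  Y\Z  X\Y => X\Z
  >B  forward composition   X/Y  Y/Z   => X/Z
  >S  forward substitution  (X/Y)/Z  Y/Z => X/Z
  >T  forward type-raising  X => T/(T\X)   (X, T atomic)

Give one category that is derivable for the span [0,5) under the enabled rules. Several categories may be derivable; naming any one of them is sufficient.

[0,6] S   <
  [0,5] S\NP   <B
    [0,3] (NP/PP)\NP   <
      [0,2] N   <
        [0,1] "every" : N\S
        [1,2] "the" : N\(N\S)
      [2,3] "gave" : ((NP/PP)\NP)\N
    [3,5] S\(NP/PP)   >
      [3,4] "dog" : (S\(NP/PP))/N
      [4,5] "park" : N
  [5,6] "often" : S\(S\NP)

S\NP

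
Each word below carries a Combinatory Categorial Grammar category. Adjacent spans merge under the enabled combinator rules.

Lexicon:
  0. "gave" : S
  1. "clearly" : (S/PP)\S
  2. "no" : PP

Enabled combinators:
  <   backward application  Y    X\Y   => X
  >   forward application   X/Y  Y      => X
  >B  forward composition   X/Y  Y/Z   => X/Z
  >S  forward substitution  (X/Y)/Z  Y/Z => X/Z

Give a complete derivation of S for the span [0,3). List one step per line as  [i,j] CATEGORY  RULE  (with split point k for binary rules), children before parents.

[0,1] S  lex  "gave"
[1,2] (S/PP)\S  lex  "clearly"
[0,2] S/PP  <  k=1
[2,3] PP  lex  "no"
[0,3] S  >  k=2

[0,3] S   >
  [0,2] S/PP   <
    [0,1] "gave" : S
    [1,2] "clearly" : (S/PP)\S
  [2,3] "no" : PP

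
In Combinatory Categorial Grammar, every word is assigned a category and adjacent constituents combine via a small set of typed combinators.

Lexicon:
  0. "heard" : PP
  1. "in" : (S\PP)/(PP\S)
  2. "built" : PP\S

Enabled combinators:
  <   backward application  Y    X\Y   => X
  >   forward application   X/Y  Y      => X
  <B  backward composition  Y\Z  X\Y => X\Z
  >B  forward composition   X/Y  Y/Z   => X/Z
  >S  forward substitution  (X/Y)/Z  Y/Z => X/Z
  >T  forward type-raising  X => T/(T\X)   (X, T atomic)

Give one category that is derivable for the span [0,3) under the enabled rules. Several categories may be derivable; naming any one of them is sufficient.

S

[0,3] S   <
  [0,1] "heard" : PP
  [1,3] S\PP   >
    [1,2] "in" : (S\PP)/(PP\S)
    [2,3] "built" : PP\S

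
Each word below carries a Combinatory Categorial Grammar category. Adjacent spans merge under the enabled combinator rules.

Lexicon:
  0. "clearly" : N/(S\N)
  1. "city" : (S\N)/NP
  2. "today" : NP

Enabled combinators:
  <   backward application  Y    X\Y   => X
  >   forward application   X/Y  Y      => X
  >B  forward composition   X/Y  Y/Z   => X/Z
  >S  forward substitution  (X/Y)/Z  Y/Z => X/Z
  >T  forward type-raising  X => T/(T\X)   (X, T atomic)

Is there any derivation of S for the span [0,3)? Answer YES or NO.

N/(S\N) (S\N)/NP NP
CKY chart[0,3] = {N, N/(NP\NP), N/(N\N), NP/(NP\N), PP/(PP\N), S/(S\N)}; S ∉ chart

NO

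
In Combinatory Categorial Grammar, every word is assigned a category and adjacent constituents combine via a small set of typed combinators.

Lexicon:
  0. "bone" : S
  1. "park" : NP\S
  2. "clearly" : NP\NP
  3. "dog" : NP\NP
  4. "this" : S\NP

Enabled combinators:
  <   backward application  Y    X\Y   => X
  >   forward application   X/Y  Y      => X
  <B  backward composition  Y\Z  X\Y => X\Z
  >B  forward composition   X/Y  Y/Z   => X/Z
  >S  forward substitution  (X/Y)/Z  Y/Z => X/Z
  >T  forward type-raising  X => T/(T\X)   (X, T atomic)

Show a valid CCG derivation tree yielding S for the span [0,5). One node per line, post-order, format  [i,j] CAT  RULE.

[0,1] S  lex  "bone"
[0,1] NP/(NP\S)  >T
[1,2] NP\S  lex  "park"
[0,2] NP  >  k=1
[2,3] NP\NP  lex  "clearly"
[3,4] NP\NP  lex  "dog"
[4,5] S\NP  lex  "this"
[3,5] S\NP  <B  k=4
[2,5] S\NP  <B  k=3
[0,5] S  <  k=2

[0,5] S   <
  [0,2] NP   >
    [0,1] NP/(NP\S)   >T
      [0,1] "bone" : S
    [1,2] "park" : NP\S
  [2,5] S\NP   <B
    [2,3] "clearly" : NP\NP
    [3,5] S\NP   <B
      [3,4] "dog" : NP\NP
      [4,5] "this" : S\NP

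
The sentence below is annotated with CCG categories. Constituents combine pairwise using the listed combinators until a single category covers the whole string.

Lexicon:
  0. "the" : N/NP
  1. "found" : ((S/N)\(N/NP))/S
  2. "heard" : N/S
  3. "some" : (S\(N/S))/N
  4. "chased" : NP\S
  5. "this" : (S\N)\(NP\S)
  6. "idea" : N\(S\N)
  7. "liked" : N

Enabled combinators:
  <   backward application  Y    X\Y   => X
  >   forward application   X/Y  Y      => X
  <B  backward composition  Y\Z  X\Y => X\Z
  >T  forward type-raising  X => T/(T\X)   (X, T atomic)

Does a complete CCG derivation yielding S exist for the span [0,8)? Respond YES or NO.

[0,8] S   >
  [0,7] S/N   <
    [0,1] "the" : N/NP
    [1,7] (S/N)\(N/NP)   >
      [1,2] "found" : ((S/N)\(N/NP))/S
      [2,7] S   <
        [2,3] "heard" : N/S
        [3,7] S\(N/S)   >
          [3,4] "some" : (S\(N/S))/N
          [4,7] N   <
            [4,6] S\N   <
              [4,5] "chased" : NP\S
              [5,6] "this" : (S\N)\(NP\S)
            [6,7] "idea" : N\(S\N)
  [7,8] "liked" : N

YES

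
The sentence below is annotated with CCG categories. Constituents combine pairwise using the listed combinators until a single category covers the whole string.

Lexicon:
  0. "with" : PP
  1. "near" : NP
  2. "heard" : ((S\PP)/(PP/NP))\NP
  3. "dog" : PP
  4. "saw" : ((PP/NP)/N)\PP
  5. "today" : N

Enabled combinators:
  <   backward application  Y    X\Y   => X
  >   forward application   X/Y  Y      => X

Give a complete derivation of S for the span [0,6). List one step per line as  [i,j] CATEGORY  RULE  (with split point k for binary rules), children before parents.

[0,1] PP  lex  "with"
[1,2] NP  lex  "near"
[2,3] ((S\PP)/(PP/NP))\NP  lex  "heard"
[1,3] (S\PP)/(PP/NP)  <  k=2
[3,4] PP  lex  "dog"
[4,5] ((PP/NP)/N)\PP  lex  "saw"
[3,5] (PP/NP)/N  <  k=4
[5,6] N  lex  "today"
[3,6] PP/NP  >  k=5
[1,6] S\PP  >  k=3
[0,6] S  <  k=1

[0,6] S   <
  [0,1] "with" : PP
  [1,6] S\PP   >
    [1,3] (S\PP)/(PP/NP)   <
      [1,2] "near" : NP
      [2,3] "heard" : ((S\PP)/(PP/NP))\NP
    [3,6] PP/NP   >
      [3,5] (PP/NP)/N   <
        [3,4] "dog" : PP
        [4,5] "saw" : ((PP/NP)/N)\PP
      [5,6] "today" : N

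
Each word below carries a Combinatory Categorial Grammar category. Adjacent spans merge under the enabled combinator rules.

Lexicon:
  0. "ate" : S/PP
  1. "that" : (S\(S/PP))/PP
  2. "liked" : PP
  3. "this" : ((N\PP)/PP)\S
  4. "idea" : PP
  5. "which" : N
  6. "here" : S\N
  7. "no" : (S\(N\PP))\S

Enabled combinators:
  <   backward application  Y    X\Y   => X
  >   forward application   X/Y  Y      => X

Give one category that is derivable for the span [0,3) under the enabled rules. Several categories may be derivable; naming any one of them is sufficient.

S

[0,8] S   <
  [0,5] N\PP   >
    [0,4] (N\PP)/PP   <
      [0,3] S   <
        [0,1] "ate" : S/PP
        [1,3] S\(S/PP)   >
          [1,2] "that" : (S\(S/PP))/PP
          [2,3] "liked" : PP
      [3,4] "this" : ((N\PP)/PP)\S
    [4,5] "idea" : PP
  [5,8] S\(N\PP)   <
    [5,7] S   <
      [5,6] "which" : N
      [6,7] "here" : S\N
    [7,8] "no" : (S\(N\PP))\S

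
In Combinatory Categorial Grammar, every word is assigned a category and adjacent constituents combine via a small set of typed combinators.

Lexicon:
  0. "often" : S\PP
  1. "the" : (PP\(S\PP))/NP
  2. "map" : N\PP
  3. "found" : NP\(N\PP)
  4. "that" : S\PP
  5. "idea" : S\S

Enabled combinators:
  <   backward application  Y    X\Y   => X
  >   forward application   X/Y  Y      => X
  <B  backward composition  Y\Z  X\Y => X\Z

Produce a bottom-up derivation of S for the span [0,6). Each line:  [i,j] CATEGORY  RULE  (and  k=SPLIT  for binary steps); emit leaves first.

[0,6] S   <
  [0,4] PP   <
    [0,1] "often" : S\PP
    [1,4] PP\(S\PP)   >
      [1,2] "the" : (PP\(S\PP))/NP
      [2,4] NP   <
        [2,3] "map" : N\PP
        [3,4] "found" : NP\(N\PP)
  [4,6] S\PP   <B
    [4,5] "that" : S\PP
    [5,6] "idea" : S\S

[0,1] S\PP  lex  "often"
[1,2] (PP\(S\PP))/NP  lex  "the"
[2,3] N\PP  lex  "map"
[3,4] NP\(N\PP)  lex  "found"
[2,4] NP  <  k=3
[1,4] PP\(S\PP)  >  k=2
[0,4] PP  <  k=1
[4,5] S\PP  lex  "that"
[5,6] S\S  lex  "idea"
[4,6] S\PP  <B  k=5
[0,6] S  <  k=4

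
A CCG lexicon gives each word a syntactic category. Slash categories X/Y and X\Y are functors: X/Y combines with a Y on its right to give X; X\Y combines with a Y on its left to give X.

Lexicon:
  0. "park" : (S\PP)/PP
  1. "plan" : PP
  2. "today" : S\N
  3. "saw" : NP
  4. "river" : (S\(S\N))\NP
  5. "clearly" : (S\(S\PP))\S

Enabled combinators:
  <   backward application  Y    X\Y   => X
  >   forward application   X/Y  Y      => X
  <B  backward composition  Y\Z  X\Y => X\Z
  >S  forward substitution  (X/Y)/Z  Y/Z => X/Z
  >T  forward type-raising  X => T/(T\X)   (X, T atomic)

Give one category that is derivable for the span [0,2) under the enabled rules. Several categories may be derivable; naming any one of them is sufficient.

[0,6] S   <
  [0,2] S\PP   >
    [0,1] "park" : (S\PP)/PP
    [1,2] "plan" : PP
  [2,6] S\(S\PP)   <
    [2,5] S   <
      [2,3] "today" : S\N
      [3,5] S\(S\N)   <
        [3,4] "saw" : NP
        [4,5] "river" : (S\(S\N))\NP
    [5,6] "clearly" : (S\(S\PP))\S

S\PP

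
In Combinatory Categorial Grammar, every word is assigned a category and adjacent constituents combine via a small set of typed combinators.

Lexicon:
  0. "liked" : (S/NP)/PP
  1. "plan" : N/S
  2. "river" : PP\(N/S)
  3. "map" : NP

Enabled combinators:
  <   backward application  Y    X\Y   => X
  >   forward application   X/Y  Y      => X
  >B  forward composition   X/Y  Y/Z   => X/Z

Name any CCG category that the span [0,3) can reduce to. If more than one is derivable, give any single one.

[0,4] S   >
  [0,3] S/NP   >
    [0,1] "liked" : (S/NP)/PP
    [1,3] PP   <
      [1,2] "plan" : N/S
      [2,3] "river" : PP\(N/S)
  [3,4] "map" : NP

S/NP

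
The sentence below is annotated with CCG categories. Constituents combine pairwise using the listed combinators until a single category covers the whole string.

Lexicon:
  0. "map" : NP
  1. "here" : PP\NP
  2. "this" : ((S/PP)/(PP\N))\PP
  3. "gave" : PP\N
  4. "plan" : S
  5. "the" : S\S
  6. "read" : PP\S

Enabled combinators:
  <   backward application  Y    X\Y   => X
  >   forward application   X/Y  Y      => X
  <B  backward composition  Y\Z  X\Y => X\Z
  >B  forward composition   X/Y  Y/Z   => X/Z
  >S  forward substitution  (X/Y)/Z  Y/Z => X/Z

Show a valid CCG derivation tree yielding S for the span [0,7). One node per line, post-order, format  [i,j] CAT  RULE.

[0,1] NP  lex  "map"
[1,2] PP\NP  lex  "here"
[0,2] PP  <  k=1
[2,3] ((S/PP)/(PP\N))\PP  lex  "this"
[0,3] (S/PP)/(PP\N)  <  k=2
[3,4] PP\N  lex  "gave"
[0,4] S/PP  >  k=3
[4,5] S  lex  "plan"
[5,6] S\S  lex  "the"
[6,7] PP\S  lex  "read"
[5,7] PP\S  <B  k=6
[4,7] PP  <  k=5
[0,7] S  >  k=4

[0,7] S   >
  [0,4] S/PP   >
    [0,3] (S/PP)/(PP\N)   <
      [0,2] PP   <
        [0,1] "map" : NP
        [1,2] "here" : PP\NP
      [2,3] "this" : ((S/PP)/(PP\N))\PP
    [3,4] "gave" : PP\N
  [4,7] PP   <
    [4,5] "plan" : S
    [5,7] PP\S   <B
      [5,6] "the" : S\S
      [6,7] "read" : PP\S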